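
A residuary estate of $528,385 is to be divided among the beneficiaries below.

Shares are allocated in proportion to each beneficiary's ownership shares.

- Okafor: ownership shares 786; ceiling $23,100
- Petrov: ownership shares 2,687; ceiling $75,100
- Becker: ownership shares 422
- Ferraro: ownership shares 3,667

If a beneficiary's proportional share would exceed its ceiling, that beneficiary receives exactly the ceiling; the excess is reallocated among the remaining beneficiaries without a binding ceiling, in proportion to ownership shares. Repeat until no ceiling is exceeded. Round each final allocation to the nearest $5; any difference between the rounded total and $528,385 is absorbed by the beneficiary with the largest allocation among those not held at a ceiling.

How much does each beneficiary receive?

Okafor: $23,100; Petrov: $75,100; Becker: $44,395; Ferraro: $385,790

Ownership shares total: 7,562.
Unconstrained shares: Okafor 54,920.74; Petrov 187,750.66; Becker 29,486.71; Ferraro 256,226.90.
Cap binds for Okafor ($23,100), Petrov ($75,100); residual $430,185 reallocated over remaining ownership shares 4,089.
Shares after redistribution: Becker 44,396.69 → $44,395; Ferraro 385,788.31 → $385,790.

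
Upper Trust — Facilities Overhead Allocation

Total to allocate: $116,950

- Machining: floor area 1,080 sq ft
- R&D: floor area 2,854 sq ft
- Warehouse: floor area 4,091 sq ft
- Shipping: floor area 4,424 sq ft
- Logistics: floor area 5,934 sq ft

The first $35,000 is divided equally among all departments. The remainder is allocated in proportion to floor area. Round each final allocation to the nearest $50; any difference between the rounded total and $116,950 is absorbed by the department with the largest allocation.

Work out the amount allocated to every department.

Machining: $11,800; R&D: $19,700; Warehouse: $25,250; Shipping: $26,700; Logistics: $33,500

Equal tier: $35,000 ÷ 5 = $7,000 apiece.
Remainder $81,950 by floor area (total 18,383): Machining 4,814.56 → $4,800; R&D 12,722.91 → $12,700; Warehouse 18,237.36 → $18,250; Shipping 19,721.85 → $19,700; Logistics 26,453.32 → $26,450.
Rounding difference +$50 on remainder applied to Logistics.
Totals: Machining $7,000 + $4,800 = $11,800; R&D $7,000 + $12,700 = $19,700; Warehouse $7,000 + $18,250 = $25,250; Shipping $7,000 + $19,700 = $26,700; Logistics $7,000 + $26,500 = $33,500.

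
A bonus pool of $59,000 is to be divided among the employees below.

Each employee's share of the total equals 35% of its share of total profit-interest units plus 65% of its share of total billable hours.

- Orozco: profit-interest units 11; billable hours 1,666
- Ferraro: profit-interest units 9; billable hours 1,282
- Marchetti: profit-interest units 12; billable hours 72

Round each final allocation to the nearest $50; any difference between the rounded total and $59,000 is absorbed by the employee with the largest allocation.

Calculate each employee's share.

Profit-interest units total 32; billable hours total 3,020.
Composite weights (35% profit-interest units + 65% billable hours): Orozco 0.4789; Ferraro 0.3744; Marchetti 0.1467.
Unrounded shares: Orozco 28,254.43; Ferraro 22,087.51; Marchetti 8,658.05.
After rounding ($50): Orozco $28,250; Ferraro $22,100; Marchetti $8,650. Sum = $59,000.
Sum already equals the total — no adjustment.

Orozco: $28,250 · Ferraro: $22,100 · Marchetti: $8,650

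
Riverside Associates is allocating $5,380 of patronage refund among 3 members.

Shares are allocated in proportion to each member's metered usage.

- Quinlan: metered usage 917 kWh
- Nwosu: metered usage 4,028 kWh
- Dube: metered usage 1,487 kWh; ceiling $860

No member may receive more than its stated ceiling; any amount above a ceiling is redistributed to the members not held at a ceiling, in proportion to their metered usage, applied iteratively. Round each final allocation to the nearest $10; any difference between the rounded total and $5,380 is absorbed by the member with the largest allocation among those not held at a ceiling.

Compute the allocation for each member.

Total metered usage = 6,432.
Proportional shares (ignoring caps): Quinlan 767.02; Nwosu 3,369.19; Dube 1,243.79.
Capped: Dube ($860); remaining pool $4,520 reallocated over remaining metered usage 4,945.
Shares after redistribution: Quinlan 838.19 → $840; Nwosu 3,681.81 → $3,680.

Quinlan: $840; Nwosu: $3,680; Dube: $860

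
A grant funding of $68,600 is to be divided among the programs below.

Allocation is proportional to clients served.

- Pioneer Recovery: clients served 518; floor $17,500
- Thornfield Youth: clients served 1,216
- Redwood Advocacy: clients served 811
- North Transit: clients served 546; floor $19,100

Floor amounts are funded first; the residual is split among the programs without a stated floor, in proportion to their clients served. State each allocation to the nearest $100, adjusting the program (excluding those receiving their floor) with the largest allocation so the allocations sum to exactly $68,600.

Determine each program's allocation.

Pioneer Recovery: $17,500 | Thornfield Youth: $19,200 | Redwood Advocacy: $12,800 | North Transit: $19,100

Minimums first: Pioneer Recovery $17,500; North Transit $19,100. Residual $32,000.
Residual split over remaining clients served 2,027: Thornfield Youth 19,196.84 → $19,200; Redwood Advocacy 12,803.16 → $12,800.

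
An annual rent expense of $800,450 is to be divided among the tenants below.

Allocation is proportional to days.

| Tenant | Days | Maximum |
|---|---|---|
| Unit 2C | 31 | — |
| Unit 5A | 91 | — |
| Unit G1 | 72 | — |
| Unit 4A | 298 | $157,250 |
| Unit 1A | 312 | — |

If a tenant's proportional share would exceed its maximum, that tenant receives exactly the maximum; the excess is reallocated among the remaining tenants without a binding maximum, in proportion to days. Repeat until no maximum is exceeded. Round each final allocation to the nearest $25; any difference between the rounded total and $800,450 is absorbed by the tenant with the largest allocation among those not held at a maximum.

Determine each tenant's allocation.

Total days = 804.
Unconstrained shares: Unit 2C 30,863.12; Unit 5A 90,598.20; Unit G1 71,682.09; Unit 4A 296,684.20; Unit 1A 310,622.39.
Capped: Unit 4A ($157,250); balance $643,200 reallocated over remaining days 506.
Remaining shares: Unit 2C 39,405.53 → $39,400; Unit 5A 115,674.31 → $115,675; Unit G1 91,522.53 → $91,525; Unit 1A 396,597.63 → $396,600.

Unit 2C: $39,400 · Unit 5A: $115,675 · Unit G1: $91,525 · Unit 4A: $157,250 · Unit 1A: $396,600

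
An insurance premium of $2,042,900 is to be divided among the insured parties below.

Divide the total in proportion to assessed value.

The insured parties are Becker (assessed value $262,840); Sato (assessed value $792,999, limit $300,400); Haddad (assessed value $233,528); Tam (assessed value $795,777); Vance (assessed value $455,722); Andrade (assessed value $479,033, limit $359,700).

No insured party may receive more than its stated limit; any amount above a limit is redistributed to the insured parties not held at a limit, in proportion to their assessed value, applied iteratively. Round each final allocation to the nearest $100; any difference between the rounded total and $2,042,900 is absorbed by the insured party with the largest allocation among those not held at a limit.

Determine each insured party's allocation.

Becker: $207,900 · Sato: $300,400 · Haddad: $184,800 · Tam: $629,600 · Vance: $360,500 · Andrade: $359,700

Assessed value total: 3,019,899.
Unconstrained shares: Becker 177,805.89; Sato 536,447.63; Haddad 157,976.92; Tam 538,326.89; Vance 308,286.63; Andrade 324,056.04.
Capped: Sato ($300,400); residual $1,742,500 reallocated over remaining assessed value 2,226,900.
Capped: Andrade ($359,700); residual $1,382,800 reallocated over remaining assessed value 1,747,867.
Remaining shares: Becker 207,942.11 → $207,900; Haddad 184,752.34 → $184,800; Tam 629,567.60 → $629,600; Vance 360,537.95 → $360,500.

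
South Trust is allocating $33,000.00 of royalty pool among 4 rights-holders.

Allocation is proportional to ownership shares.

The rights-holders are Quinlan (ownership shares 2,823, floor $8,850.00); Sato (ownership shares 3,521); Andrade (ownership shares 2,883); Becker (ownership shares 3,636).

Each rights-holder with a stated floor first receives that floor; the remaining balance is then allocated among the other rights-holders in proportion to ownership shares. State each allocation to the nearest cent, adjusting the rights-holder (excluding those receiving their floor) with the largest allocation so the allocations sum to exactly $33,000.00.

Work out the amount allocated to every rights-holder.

Quinlan: $8,850.00 | Sato: $8,469.34 | Andrade: $6,934.71 | Becker: $8,745.95

Minimums first: Quinlan $8,850.00. Balance $24,150.00.
Balance split over remaining ownership shares 10,040: Sato 8,469.3376 → $8,469.34; Andrade 6,934.7062 → $6,934.71; Becker 8,745.9562 → $8,745.96.
Rounding difference −$0.01 applied to Becker → $8,745.95.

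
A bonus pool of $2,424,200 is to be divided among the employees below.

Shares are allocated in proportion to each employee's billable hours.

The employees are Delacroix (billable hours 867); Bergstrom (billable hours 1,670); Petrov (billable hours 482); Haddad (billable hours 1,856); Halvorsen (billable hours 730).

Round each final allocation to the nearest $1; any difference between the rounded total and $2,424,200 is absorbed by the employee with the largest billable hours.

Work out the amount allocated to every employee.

Delacroix: $374,983; Bergstrom: $722,286; Petrov: $208,468; Haddad: $802,733; Halvorsen: $315,730

Sum of billable hours: 5,605.
Raw shares: Delacroix 867/5,605 × $2,424,200 = 374,983.30; Bergstrom 1,670/5,605 × $2,424,200 = 722,286.17; Petrov 482/5,605 × $2,424,200 = 208,468.22; Haddad 1,856/5,605 × $2,424,200 = 802,732.42; Halvorsen 730/5,605 × $2,424,200 = 315,729.88.
Rounded to nearest $1: Delacroix $374,983; Bergstrom $722,286; Petrov $208,468; Haddad $802,732; Halvorsen $315,730. Sum = $2,424,199.
Difference $2,424,200 − $2,424,199 = +$1 applied to largest billable hours (Haddad): Haddad becomes $802,733.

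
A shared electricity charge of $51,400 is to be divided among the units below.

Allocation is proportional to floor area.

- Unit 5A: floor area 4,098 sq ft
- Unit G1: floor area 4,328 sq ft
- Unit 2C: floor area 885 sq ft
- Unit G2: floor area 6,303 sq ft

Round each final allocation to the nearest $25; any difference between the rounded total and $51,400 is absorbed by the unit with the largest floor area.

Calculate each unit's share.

Total floor area = 4,098 + 4,328 + 885 + 6,303 = 15,614.
Raw shares: Unit 5A 13,490.28; Unit G1 14,247.42; Unit 2C 2,913.35; Unit G2 20,748.96.
Rounded to nearest $25: Unit 5A $13,500; Unit G1 $14,250; Unit 2C $2,925; Unit G2 $20,750. Sum = $51,425.
Difference $51,400 − $51,425 = −$25 applied to largest floor area (Unit G2): Unit G2 becomes $20,725.

Unit 5A: $13,500 · Unit G1: $14,250 · Unit 2C: $2,925 · Unit G2: $20,725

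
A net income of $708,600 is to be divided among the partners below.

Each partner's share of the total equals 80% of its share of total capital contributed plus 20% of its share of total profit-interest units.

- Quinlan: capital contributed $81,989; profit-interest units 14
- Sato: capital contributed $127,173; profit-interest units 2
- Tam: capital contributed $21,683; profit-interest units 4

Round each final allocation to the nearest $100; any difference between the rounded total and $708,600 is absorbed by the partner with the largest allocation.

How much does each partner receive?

Quinlan: $300,500 · Sato: $326,500 · Tam: $81,600

Totals — capital contributed 230,845, profit-interest units 20.
Blended shares (80% capital contributed + 20% profit-interest units): Quinlan 0.4241; Sato 0.4607; Tam 0.1151.
Raw shares: Quinlan 300,542.23; Sato 326,467.39; Tam 81,590.37.
After rounding ($100): Quinlan $300,500; Sato $326,500; Tam $81,600. Sum = $708,600.
Rounded total matches; no reconciliation needed.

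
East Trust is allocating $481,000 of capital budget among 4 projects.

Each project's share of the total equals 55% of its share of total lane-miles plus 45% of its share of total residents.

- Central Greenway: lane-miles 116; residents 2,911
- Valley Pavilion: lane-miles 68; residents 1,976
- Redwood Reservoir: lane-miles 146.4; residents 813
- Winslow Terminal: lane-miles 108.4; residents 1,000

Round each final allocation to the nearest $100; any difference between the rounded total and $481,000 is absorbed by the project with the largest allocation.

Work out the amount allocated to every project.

Central Greenway: $164,000 · Valley Pavilion: $104,800 · Redwood Reservoir: $114,500 · Winslow Terminal: $97,700

Lane-miles total 438.8; residents total 6,700.
Combined weights (55% lane-miles + 45% residents): Central Greenway 0.3409; Valley Pavilion 0.2179; Redwood Reservoir 0.2381; Winslow Terminal 0.2030.
Unrounded shares: Central Greenway 163,978.41; Valley Pavilion 104,833.41; Redwood Reservoir 114,528.47; Winslow Terminal 97,659.71.
At nearest $100: Central Greenway $164,000; Valley Pavilion $104,800; Redwood Reservoir $114,500; Winslow Terminal $97,700. Sum = $481,000.
No rounding difference to absorb.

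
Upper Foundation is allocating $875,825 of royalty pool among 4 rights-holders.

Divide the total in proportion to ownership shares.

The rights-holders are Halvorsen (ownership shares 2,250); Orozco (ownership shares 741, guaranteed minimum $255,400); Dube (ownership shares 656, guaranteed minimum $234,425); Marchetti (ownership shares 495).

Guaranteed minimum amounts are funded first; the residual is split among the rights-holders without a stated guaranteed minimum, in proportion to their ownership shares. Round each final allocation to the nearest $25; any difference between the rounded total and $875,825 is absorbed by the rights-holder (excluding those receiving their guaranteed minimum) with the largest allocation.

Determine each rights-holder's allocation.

Minimums first: Orozco $255,400; Dube $234,425. Remaining pool $386,000.
Remaining pool split over remaining ownership shares 2,745: Halvorsen 316,393.44 → $316,400; Marchetti 69,606.56 → $69,600.

Halvorsen: $316,400 | Orozco: $255,400 | Dube: $234,425 | Marchetti: $69,600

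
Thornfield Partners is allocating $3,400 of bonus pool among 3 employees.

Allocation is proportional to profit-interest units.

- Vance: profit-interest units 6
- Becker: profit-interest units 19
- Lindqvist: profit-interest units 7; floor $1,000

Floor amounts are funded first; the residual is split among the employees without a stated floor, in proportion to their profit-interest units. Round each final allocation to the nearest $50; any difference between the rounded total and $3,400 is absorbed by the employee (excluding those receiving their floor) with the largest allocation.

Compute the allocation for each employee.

Vance: $600; Becker: $1,800; Lindqvist: $1,000

Minimums first: Lindqvist $1,000. Residual $2,400.
Residual split over remaining profit-interest units 25: Vance 576.00 → $600; Becker 1,824.00 → $1,800.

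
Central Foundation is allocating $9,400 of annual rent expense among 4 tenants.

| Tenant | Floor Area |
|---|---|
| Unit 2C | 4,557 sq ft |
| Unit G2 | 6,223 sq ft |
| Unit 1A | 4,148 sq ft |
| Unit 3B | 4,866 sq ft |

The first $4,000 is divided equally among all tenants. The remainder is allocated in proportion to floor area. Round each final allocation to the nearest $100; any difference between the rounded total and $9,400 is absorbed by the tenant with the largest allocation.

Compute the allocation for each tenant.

Unit 2C: $2,200 | Unit G2: $2,800 | Unit 1A: $2,100 | Unit 3B: $2,300

Equal tier: $4,000 ÷ 4 = $1,000 apiece.
Remainder $5,400 by floor area (total 19,794): Unit 2C 1,243.19 → $1,200; Unit G2 1,697.70 → $1,700; Unit 1A 1,131.62 → $1,100; Unit 3B 1,327.49 → $1,300.
Rounding difference +$100 on remainder applied to Unit G2.
Totals: Unit 2C $1,000 + $1,200 = $2,200; Unit G2 $1,000 + $1,800 = $2,800; Unit 1A $1,000 + $1,100 = $2,100; Unit 3B $1,000 + $1,300 = $2,300.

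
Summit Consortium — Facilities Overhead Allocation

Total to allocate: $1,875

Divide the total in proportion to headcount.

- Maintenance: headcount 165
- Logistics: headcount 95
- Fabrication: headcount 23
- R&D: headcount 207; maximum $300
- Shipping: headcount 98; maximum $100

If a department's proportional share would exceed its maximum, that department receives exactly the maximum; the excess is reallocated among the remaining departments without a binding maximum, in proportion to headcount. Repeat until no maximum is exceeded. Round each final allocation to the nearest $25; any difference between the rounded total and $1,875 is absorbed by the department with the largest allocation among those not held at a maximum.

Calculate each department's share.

Maintenance: $850; Logistics: $500; Fabrication: $125; R&D: $300; Shipping: $100

Combined headcount = 588.
Pro-rata shares before constraints: Maintenance 526.15; Logistics 302.93; Fabrication 73.34; R&D 660.08; Shipping 312.50.
Capped: R&D ($300), Shipping ($100); balance $1,475 reallocated over remaining headcount 283.
Redistributed shares: Maintenance 859.98 → $850; Logistics 495.14 → $500; Fabrication 119.88 → $125.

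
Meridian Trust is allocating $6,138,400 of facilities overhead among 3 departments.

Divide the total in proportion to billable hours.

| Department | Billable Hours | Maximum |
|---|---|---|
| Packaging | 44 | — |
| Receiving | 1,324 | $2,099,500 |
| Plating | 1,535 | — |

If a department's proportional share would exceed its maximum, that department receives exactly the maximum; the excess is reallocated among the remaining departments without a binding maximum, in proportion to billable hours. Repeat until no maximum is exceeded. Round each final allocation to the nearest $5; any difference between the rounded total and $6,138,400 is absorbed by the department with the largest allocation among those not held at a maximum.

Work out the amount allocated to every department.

Packaging: $112,545; Receiving: $2,099,500; Plating: $3,926,355

Total billable hours = 2,903.
Proportional shares (ignoring caps): Packaging 93,038.10; Receiving 2,799,600.96; Plating 3,245,760.94.
Cap binds for Receiving ($2,099,500); remaining pool $4,038,900 reallocated over remaining billable hours 1,579.
Shares after redistribution: Packaging 112,546.93 → $112,545; Plating 3,926,353.07 → $3,926,355.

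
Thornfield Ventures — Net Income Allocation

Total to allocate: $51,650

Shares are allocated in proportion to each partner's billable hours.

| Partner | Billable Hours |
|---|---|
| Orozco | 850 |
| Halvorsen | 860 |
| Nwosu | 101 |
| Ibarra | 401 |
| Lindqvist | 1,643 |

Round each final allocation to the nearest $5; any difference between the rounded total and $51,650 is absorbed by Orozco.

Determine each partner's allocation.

Orozco: $11,385 · Halvorsen: $11,520 · Nwosu: $1,355 · Ibarra: $5,375 · Lindqvist: $22,015

Sum of billable hours: 3,855.
Proportional shares: Orozco 850/3,855 × $51,650 = 11,388.46; Halvorsen 860/3,855 × $51,650 = 11,522.44; Nwosu 101/3,855 × $51,650 = 1,353.22; Ibarra 401/3,855 × $51,650 = 5,372.67; Lindqvist 1,643/3,855 × $51,650 = 22,013.22.
At nearest $5: Orozco $11,390; Halvorsen $11,520; Nwosu $1,355; Ibarra $5,375; Lindqvist $22,015. Sum = $51,655.
Difference $51,650 − $51,655 = −$5 applied to Orozco: Orozco becomes $11,385.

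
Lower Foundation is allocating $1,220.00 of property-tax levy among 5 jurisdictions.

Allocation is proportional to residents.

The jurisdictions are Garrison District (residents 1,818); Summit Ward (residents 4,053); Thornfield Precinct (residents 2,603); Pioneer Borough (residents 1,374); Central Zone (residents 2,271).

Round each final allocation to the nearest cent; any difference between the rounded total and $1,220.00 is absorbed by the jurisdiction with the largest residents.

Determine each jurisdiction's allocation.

Total residents = 1,818 + 4,053 + 2,603 + 1,374 + 2,271 = 12,119.
Proportional shares: Garrison District 183.0151; Summit Ward 408.0089; Thornfield Precinct 262.0398; Pioneer Borough 138.3183; Central Zone 228.6179.
After rounding (cent): Garrison District $183.02; Summit Ward $408.01; Thornfield Precinct $262.04; Pioneer Borough $138.32; Central Zone $228.62. Sum = $1,220.01.
Difference $1,220.00 − $1,220.01 = −$0.01 applied to largest residents (Summit Ward): Summit Ward becomes $408.00.

Garrison District: $183.02; Summit Ward: $408.00; Thornfield Precinct: $262.04; Pioneer Borough: $138.32; Central Zone: $228.62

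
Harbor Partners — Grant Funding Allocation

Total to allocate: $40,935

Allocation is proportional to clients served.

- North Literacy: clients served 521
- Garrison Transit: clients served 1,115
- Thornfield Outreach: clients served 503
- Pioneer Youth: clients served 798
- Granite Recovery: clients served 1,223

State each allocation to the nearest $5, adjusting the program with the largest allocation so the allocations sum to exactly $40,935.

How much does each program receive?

Combined clients served = 4,160.
Unrounded shares: North Literacy 521/4,160 × $40,935 = 5,126.72; Garrison Transit 1,115/4,160 × $40,935 = 10,971.76; Thornfield Outreach 503/4,160 × $40,935 = 4,949.59; Pioneer Youth 798/4,160 × $40,935 = 7,852.44; Granite Recovery 1,223/4,160 × $40,935 = 12,034.50.
At nearest $5: North Literacy $5,125; Garrison Transit $10,970; Thornfield Outreach $4,950; Pioneer Youth $7,850; Granite Recovery $12,035. Sum = $40,930.
Difference $40,935 − $40,930 = +$5 applied to largest allocation (Granite Recovery): Granite Recovery becomes $12,040.

North Literacy: $5,125 · Garrison Transit: $10,970 · Thornfield Outreach: $4,950 · Pioneer Youth: $7,850 · Granite Recovery: $12,040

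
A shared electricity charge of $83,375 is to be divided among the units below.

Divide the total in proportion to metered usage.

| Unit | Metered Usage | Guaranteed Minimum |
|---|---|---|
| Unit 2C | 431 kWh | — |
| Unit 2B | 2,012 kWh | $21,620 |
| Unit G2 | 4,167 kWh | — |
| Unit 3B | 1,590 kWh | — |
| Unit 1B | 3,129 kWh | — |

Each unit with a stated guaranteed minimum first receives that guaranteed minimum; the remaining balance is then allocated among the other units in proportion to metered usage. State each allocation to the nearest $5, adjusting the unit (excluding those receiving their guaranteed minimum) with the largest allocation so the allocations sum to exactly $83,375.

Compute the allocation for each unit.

Minimums first: Unit 2B $21,620. Remaining pool $61,755.
Remaining pool split over remaining metered usage 9,317: Unit 2C 2,856.76 → $2,855; Unit G2 27,619.74 → $27,620; Unit 3B 10,538.85 → $10,540; Unit 1B 20,739.66 → $20,740.

Unit 2C: $2,855 | Unit 2B: $21,620 | Unit G2: $27,620 | Unit 3B: $10,540 | Unit 1B: $20,740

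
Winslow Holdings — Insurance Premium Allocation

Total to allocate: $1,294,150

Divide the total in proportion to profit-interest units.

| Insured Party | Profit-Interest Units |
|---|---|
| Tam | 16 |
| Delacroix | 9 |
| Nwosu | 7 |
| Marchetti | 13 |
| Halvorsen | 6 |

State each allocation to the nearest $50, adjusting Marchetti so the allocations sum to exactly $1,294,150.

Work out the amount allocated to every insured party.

Total profit-interest units = 51.
Proportional shares: Tam 16/51 × $1,294,150 = 406,007.84; Delacroix 9/51 × $1,294,150 = 228,379.41; Nwosu 7/51 × $1,294,150 = 177,628.43; Marchetti 13/51 × $1,294,150 = 329,881.37; Halvorsen 6/51 × $1,294,150 = 152,252.94.
After rounding ($50): Tam $406,000; Delacroix $228,400; Nwosu $177,650; Marchetti $329,900; Halvorsen $152,250. Sum = $1,294,200.
Difference $1,294,150 − $1,294,200 = −$50 applied to Marchetti: Marchetti becomes $329,850.

Tam: $406,000 | Delacroix: $228,400 | Nwosu: $177,650 | Marchetti: $329,850 | Halvorsen: $152,250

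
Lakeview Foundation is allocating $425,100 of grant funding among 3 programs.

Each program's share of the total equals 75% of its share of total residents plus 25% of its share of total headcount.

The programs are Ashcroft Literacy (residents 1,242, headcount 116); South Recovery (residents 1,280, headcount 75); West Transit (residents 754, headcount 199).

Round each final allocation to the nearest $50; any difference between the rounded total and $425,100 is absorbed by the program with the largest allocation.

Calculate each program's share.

Residents total 3,276; headcount total 390.
Combined weights (75% residents + 25% headcount): Ashcroft Literacy 0.3587; South Recovery 0.3411; West Transit 0.3002.
Pro-rata amounts: Ashcroft Literacy 152,483.21; South Recovery 145,008.93; West Transit 127,607.86.
Rounded to nearest $50: Ashcroft Literacy $152,500; South Recovery $145,000; West Transit $127,600. Sum = $425,100.
Rounded total matches; no reconciliation needed.

Ashcroft Literacy: $152,500; South Recovery: $145,000; West Transit: $127,600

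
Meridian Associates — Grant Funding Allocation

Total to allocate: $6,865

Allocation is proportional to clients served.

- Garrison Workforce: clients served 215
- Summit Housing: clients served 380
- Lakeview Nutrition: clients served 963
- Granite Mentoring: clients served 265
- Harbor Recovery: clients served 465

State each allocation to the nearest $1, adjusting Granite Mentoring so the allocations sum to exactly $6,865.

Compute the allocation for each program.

Sum of clients served: 2,288.
Unrounded shares: Garrison Workforce 215/2,288 × $6,865 = 645.09; Summit Housing 380/2,288 × $6,865 = 1,140.17; Lakeview Nutrition 963/2,288 × $6,865 = 2,889.42; Granite Mentoring 265/2,288 × $6,865 = 795.12; Harbor Recovery 465/2,288 × $6,865 = 1,395.20.
At nearest $1: Garrison Workforce $645; Summit Housing $1,140; Lakeview Nutrition $2,889; Granite Mentoring $795; Harbor Recovery $1,395. Sum = $6,864.
Difference $6,865 − $6,864 = +$1 applied to Granite Mentoring: Granite Mentoring becomes $796.

Garrison Workforce: $645 | Summit Housing: $1,140 | Lakeview Nutrition: $2,889 | Granite Mentoring: $796 | Harbor Recovery: $1,395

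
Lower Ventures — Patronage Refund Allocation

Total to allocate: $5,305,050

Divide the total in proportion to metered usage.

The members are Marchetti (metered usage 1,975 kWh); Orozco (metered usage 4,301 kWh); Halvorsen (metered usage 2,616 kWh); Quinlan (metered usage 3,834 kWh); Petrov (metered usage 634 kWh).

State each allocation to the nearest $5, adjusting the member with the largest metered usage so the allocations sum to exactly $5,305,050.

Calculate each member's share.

Marchetti: $784,240 · Orozco: $1,707,865 · Halvorsen: $1,038,775 · Quinlan: $1,522,420 · Petrov: $251,750

Metered usage total: 13,360.
Unrounded shares: Marchetti 1,975/13,360 × $5,305,050 = 784,242.05; Orozco 4,301/13,360 × $5,305,050 = 1,707,860.78; Halvorsen 2,616/13,360 × $5,305,050 = 1,038,773.26; Quinlan 3,834/13,360 × $5,305,050 = 1,522,422.28; Petrov 634/13,360 × $5,305,050 = 251,751.62.
At nearest $5: Marchetti $784,240; Orozco $1,707,860; Halvorsen $1,038,775; Quinlan $1,522,420; Petrov $251,750. Sum = $5,305,045.
Difference $5,305,050 − $5,305,045 = +$5 applied to largest metered usage (Orozco): Orozco becomes $1,707,865.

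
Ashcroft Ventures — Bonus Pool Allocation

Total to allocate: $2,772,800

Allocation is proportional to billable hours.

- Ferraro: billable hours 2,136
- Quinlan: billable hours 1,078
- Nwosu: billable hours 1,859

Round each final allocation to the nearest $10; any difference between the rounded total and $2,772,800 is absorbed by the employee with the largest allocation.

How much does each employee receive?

Billable hours total: 5,073.
Pro-rata amounts: Ferraro 2,136/5,073 × $2,772,800 = 1,167,494.74; Quinlan 1,078/5,073 × $2,772,800 = 589,213.17; Nwosu 1,859/5,073 × $2,772,800 = 1,016,092.10.
At nearest $10: Ferraro $1,167,490; Quinlan $589,210; Nwosu $1,016,090. Sum = $2,772,790.
Difference $2,772,800 − $2,772,790 = +$10 applied to largest allocation (Ferraro): Ferraro becomes $1,167,500.

Ferraro: $1,167,500 | Quinlan: $589,210 | Nwosu: $1,016,090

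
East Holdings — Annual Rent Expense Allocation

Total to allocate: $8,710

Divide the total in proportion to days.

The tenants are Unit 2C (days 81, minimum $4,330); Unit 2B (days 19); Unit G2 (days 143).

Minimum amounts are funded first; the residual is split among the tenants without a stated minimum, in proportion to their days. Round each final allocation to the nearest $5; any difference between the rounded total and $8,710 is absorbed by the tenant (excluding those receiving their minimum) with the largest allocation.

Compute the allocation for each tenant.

Unit 2C: $4,330 · Unit 2B: $515 · Unit G2: $3,865

Minimums first: Unit 2C $4,330. Balance $4,380.
Balance split over remaining days 162: Unit 2B 513.70 → $515; Unit G2 3,866.30 → $3,865.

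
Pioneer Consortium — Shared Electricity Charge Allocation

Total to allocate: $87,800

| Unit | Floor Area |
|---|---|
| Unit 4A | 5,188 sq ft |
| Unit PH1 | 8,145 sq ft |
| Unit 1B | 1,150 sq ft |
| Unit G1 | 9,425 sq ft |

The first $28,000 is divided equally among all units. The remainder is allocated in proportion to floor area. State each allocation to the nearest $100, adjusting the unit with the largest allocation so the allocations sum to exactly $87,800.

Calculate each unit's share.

Equal tier: $28,000 ÷ 4 = $7,000 apiece.
Remainder $59,800 by floor area (total 23,908): Unit 4A 12,976.51 → $13,000; Unit PH1 20,372.72 → $20,400; Unit 1B 2,876.44 → $2,900; Unit G1 23,574.33 → $23,600.
Rounding difference −$100 on remainder applied to Unit G1.
Totals: Unit 4A $7,000 + $13,000 = $20,000; Unit PH1 $7,000 + $20,400 = $27,400; Unit 1B $7,000 + $2,900 = $9,900; Unit G1 $7,000 + $23,500 = $30,500.

Unit 4A: $20,000 | Unit PH1: $27,400 | Unit 1B: $9,900 | Unit G1: $30,500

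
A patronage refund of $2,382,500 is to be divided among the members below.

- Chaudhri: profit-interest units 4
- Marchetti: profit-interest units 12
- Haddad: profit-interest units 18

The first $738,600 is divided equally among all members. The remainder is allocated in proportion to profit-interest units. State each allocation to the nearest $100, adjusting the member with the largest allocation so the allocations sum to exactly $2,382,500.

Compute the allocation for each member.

First tranche $738,600 split equally: $246,200 each.
Remainder $1,643,900 by profit-interest units (total 34): Chaudhri 193,400.00 → $193,400; Marchetti 580,200.00 → $580,200; Haddad 870,300.00 → $870,300.
Totals: Chaudhri $246,200 + $193,400 = $439,600; Marchetti $246,200 + $580,200 = $826,400; Haddad $246,200 + $870,300 = $1,116,500.

Chaudhri: $439,600 · Marchetti: $826,400 · Haddad: $1,116,500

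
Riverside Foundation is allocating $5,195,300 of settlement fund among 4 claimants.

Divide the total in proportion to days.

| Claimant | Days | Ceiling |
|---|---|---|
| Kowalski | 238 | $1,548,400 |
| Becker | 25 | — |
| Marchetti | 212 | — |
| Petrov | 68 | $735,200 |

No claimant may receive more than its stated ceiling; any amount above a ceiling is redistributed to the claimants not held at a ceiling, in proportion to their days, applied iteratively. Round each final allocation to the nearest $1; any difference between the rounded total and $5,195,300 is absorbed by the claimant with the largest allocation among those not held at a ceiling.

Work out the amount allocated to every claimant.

Days total: 543.
Unconstrained shares: Kowalski 2,277,129.65; Becker 239,194.29; Marchetti 2,028,367.59; Petrov 650,608.47.
Capped: Kowalski ($1,548,400); residual $3,646,900 reallocated over remaining days 305.
Capped: Petrov ($735,200); residual $2,911,700 reallocated over remaining days 237.
Shares after redistribution: Becker 307,141.35 → $307,141; Marchetti 2,604,558.65 → $2,604,559.

Kowalski: $1,548,400 | Becker: $307,141 | Marchetti: $2,604,559 | Petrov: $735,200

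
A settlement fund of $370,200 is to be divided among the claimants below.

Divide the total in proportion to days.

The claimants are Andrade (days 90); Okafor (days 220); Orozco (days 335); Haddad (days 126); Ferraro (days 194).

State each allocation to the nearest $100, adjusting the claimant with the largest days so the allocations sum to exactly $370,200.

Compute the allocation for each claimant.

Andrade: $34,500; Okafor: $84,400; Orozco: $128,600; Haddad: $48,300; Ferraro: $74,400

Sum of days: 965.
Proportional shares: Andrade 90/965 × $370,200 = 34,526.42; Okafor 220/965 × $370,200 = 84,397.93; Orozco 335/965 × $370,200 = 128,515.03; Haddad 126/965 × $370,200 = 48,336.99; Ferraro 194/965 × $370,200 = 74,423.63.
After rounding ($100): Andrade $34,500; Okafor $84,400; Orozco $128,500; Haddad $48,300; Ferraro $74,400. Sum = $370,100.
Difference $370,200 − $370,100 = +$100 applied to largest days (Orozco): Orozco becomes $128,600.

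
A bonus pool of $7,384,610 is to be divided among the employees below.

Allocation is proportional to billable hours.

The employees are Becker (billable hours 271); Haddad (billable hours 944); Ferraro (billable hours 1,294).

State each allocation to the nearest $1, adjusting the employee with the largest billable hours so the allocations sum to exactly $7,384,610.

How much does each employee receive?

Becker: $797,620 | Haddad: $2,778,426 | Ferraro: $3,808,564

Total billable hours = 2,509.
Proportional shares: Becker 271/2,509 × $7,384,610 = 797,620.29; Haddad 944/2,509 × $7,384,610 = 2,778,426.40; Ferraro 1,294/2,509 × $7,384,610 = 3,808,563.31.
Rounded to nearest $1: Becker $797,620; Haddad $2,778,426; Ferraro $3,808,563. Sum = $7,384,609.
Difference $7,384,610 − $7,384,609 = +$1 applied to largest billable hours (Ferraro): Ferraro becomes $3,808,564.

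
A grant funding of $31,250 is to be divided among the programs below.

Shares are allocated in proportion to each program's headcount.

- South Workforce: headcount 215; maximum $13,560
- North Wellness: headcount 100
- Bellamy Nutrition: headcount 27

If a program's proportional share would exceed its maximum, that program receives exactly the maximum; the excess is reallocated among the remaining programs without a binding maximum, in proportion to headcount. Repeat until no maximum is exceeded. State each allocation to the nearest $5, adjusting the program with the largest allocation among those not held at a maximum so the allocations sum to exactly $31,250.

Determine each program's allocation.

Headcount total: 342.
Pro-rata shares before constraints: South Workforce 19,645.47; North Wellness 9,137.43; Bellamy Nutrition 2,467.11.
Held at cap: South Workforce ($13,560); remaining pool $17,690 reallocated over remaining headcount 127.
Shares after redistribution: North Wellness 13,929.13 → $13,930; Bellamy Nutrition 3,760.87 → $3,760.

South Workforce: $13,560 | North Wellness: $13,930 | Bellamy Nutrition: $3,760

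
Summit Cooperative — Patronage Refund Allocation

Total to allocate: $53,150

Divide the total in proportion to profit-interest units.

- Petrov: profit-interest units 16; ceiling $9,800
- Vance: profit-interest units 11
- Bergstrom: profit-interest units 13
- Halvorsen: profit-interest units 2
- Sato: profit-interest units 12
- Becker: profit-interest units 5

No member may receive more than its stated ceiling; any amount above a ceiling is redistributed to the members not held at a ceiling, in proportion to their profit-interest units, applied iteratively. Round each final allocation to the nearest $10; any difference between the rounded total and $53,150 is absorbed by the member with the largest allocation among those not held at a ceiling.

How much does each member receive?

Profit-interest units total: 59.
Unconstrained shares: Petrov 14,413.56; Vance 9,909.32; Bergstrom 11,711.02; Halvorsen 1,801.69; Sato 10,810.17; Becker 4,504.24.
Capped: Petrov ($9,800); balance $43,350 reallocated over remaining profit-interest units 43.
Remaining shares: Vance 11,089.53 → $11,090; Bergstrom 13,105.81 → $13,110; Halvorsen 2,016.28 → $2,020; Sato 12,097.67 → $12,100; Becker 5,040.70 → $5,040.
Rounding difference −$10 applied to Bergstrom → $13,100.

Petrov: $9,800 | Vance: $11,090 | Bergstrom: $13,100 | Halvorsen: $2,020 | Sato: $12,100 | Becker: $5,040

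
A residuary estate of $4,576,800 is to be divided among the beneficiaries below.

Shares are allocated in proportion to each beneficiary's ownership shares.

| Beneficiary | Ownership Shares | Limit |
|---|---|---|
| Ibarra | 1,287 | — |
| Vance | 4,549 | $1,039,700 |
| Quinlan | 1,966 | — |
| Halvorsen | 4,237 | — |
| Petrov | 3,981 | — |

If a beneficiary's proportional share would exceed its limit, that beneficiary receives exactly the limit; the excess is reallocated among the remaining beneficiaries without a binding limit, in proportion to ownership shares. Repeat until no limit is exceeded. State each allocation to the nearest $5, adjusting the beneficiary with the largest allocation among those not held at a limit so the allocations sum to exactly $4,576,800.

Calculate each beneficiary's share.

Sum of ownership shares: 16,020.
Unconstrained shares: Ibarra 367,686.74; Vance 1,299,616.93; Quinlan 561,672.21; Halvorsen 1,210,480.75; Petrov 1,137,343.37.
Cap binds for Vance ($1,039,700); remaining pool $3,537,100 reallocated over remaining ownership shares 11,471.
Shares after redistribution: Ibarra 396,848.37 → $396,850; Quinlan 606,219.04 → $606,220; Halvorsen 1,306,485.28 → $1,306,485; Petrov 1,227,547.30 → $1,227,545.

Ibarra: $396,850 | Vance: $1,039,700 | Quinlan: $606,220 | Halvorsen: $1,306,485 | Petrov: $1,227,545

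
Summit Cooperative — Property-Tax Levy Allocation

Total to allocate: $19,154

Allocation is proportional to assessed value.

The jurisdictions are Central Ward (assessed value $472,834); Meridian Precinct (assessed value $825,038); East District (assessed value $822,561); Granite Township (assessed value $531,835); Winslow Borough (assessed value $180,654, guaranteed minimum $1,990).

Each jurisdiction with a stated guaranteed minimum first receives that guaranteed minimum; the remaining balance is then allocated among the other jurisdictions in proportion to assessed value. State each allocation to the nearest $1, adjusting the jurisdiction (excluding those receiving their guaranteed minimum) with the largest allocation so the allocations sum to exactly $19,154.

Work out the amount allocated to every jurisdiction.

Fund the minimums — Winslow Borough $1,990. Remaining pool $17,164.
Remaining pool split over remaining assessed value 2,652,268: Central Ward 3,059.92 → $3,060; Meridian Precinct 5,339.19 → $5,339; East District 5,323.16 → $5,323; Granite Township 3,441.74 → $3,442.

Central Ward: $3,060; Meridian Precinct: $5,339; East District: $5,323; Granite Township: $3,442; Winslow Borough: $1,990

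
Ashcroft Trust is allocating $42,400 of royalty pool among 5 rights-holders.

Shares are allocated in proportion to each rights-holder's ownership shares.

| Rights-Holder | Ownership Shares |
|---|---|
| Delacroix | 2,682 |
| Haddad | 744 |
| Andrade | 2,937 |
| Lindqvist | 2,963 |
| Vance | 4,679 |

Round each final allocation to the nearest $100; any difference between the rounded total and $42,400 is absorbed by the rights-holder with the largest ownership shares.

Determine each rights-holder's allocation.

Total ownership shares = 2,682 + 744 + 2,937 + 2,963 + 4,679 = 14,005.
Raw shares: Delacroix 8,119.73; Haddad 2,252.45; Andrade 8,891.74; Lindqvist 8,970.45; Vance 14,165.63.
At nearest $100: Delacroix $8,100; Haddad $2,300; Andrade $8,900; Lindqvist $9,000; Vance $14,200. Sum = $42,500.
Difference $42,400 − $42,500 = −$100 applied to largest ownership shares (Vance): Vance becomes $14,100.

Delacroix: $8,100; Haddad: $2,300; Andrade: $8,900; Lindqvist: $9,000; Vance: $14,100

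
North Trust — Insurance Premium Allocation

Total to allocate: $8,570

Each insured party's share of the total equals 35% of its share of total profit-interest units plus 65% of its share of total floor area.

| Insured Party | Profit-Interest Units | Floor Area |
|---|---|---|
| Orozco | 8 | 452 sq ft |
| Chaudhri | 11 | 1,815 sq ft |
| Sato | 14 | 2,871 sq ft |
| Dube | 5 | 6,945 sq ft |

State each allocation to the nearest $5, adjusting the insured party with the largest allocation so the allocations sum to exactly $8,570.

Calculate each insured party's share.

Orozco: $840; Chaudhri: $1,705; Sato: $2,430; Dube: $3,595

Totals — profit-interest units 38, floor area 12,083.
Composite weights (35% profit-interest units + 65% floor area): Orozco 0.0980; Chaudhri 0.1990; Sato 0.2834; Dube 0.4197.
Proportional shares: Orozco 839.85; Chaudhri 1,705.03; Sato 2,428.67; Dube 3,596.45.
Rounded to nearest $5: Orozco $840; Chaudhri $1,705; Sato $2,430; Dube $3,595. Sum = $8,570.
No rounding difference to absorb.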